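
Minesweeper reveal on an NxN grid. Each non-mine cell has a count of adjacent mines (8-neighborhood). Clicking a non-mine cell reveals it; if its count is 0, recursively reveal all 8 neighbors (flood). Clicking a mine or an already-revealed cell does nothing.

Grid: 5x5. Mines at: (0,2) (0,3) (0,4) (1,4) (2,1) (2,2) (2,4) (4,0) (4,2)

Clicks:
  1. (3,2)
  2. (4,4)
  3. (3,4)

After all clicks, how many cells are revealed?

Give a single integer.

Click 1 (3,2) count=3: revealed 1 new [(3,2)] -> total=1
Click 2 (4,4) count=0: revealed 4 new [(3,3) (3,4) (4,3) (4,4)] -> total=5
Click 3 (3,4) count=1: revealed 0 new [(none)] -> total=5

Answer: 5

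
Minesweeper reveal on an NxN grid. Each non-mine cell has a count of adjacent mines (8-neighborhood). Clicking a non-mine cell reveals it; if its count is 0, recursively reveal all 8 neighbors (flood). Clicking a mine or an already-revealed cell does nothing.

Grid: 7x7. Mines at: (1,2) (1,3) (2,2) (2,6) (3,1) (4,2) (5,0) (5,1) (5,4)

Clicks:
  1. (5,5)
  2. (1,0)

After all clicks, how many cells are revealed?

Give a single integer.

Answer: 7

Derivation:
Click 1 (5,5) count=1: revealed 1 new [(5,5)] -> total=1
Click 2 (1,0) count=0: revealed 6 new [(0,0) (0,1) (1,0) (1,1) (2,0) (2,1)] -> total=7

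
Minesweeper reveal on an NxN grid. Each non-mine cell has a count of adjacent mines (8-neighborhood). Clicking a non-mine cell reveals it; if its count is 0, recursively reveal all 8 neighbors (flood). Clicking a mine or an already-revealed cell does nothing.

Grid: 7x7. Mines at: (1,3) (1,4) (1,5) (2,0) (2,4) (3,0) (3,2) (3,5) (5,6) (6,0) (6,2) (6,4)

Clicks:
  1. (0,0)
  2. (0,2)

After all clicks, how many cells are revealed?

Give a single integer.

Click 1 (0,0) count=0: revealed 6 new [(0,0) (0,1) (0,2) (1,0) (1,1) (1,2)] -> total=6
Click 2 (0,2) count=1: revealed 0 new [(none)] -> total=6

Answer: 6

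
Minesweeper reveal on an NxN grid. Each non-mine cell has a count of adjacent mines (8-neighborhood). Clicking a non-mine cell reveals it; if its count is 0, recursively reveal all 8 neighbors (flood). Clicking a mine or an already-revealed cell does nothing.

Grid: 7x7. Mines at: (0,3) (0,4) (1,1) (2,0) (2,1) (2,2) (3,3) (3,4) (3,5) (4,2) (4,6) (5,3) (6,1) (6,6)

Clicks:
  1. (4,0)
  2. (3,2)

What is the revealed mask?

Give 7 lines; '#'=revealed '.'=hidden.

Answer: .......
.......
.......
###....
##.....
##.....
.......

Derivation:
Click 1 (4,0) count=0: revealed 6 new [(3,0) (3,1) (4,0) (4,1) (5,0) (5,1)] -> total=6
Click 2 (3,2) count=4: revealed 1 new [(3,2)] -> total=7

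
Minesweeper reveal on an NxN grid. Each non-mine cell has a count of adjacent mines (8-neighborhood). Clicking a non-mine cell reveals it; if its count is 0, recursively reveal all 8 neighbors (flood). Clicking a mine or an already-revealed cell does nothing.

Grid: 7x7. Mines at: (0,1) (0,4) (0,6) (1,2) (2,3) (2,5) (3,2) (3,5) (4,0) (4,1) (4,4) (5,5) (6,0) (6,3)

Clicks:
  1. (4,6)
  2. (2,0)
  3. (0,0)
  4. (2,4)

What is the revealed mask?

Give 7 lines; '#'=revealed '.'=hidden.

Answer: #......
##.....
##..#..
##.....
......#
.......
.......

Derivation:
Click 1 (4,6) count=2: revealed 1 new [(4,6)] -> total=1
Click 2 (2,0) count=0: revealed 6 new [(1,0) (1,1) (2,0) (2,1) (3,0) (3,1)] -> total=7
Click 3 (0,0) count=1: revealed 1 new [(0,0)] -> total=8
Click 4 (2,4) count=3: revealed 1 new [(2,4)] -> total=9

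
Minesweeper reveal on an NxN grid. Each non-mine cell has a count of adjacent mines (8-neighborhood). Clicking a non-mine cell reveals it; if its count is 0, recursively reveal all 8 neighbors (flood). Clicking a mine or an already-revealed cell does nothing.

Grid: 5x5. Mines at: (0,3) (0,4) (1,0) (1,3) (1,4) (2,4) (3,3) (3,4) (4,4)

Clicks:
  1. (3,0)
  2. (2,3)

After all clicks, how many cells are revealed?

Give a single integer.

Click 1 (3,0) count=0: revealed 9 new [(2,0) (2,1) (2,2) (3,0) (3,1) (3,2) (4,0) (4,1) (4,2)] -> total=9
Click 2 (2,3) count=5: revealed 1 new [(2,3)] -> total=10

Answer: 10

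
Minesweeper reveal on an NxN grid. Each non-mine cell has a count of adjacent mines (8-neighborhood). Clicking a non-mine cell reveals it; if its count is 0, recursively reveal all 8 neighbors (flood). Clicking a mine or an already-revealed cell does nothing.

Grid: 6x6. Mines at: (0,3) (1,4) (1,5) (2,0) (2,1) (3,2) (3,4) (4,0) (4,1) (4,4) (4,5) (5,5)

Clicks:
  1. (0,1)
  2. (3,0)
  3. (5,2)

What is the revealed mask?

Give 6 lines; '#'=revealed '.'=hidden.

Click 1 (0,1) count=0: revealed 6 new [(0,0) (0,1) (0,2) (1,0) (1,1) (1,2)] -> total=6
Click 2 (3,0) count=4: revealed 1 new [(3,0)] -> total=7
Click 3 (5,2) count=1: revealed 1 new [(5,2)] -> total=8

Answer: ###...
###...
......
#.....
......
..#...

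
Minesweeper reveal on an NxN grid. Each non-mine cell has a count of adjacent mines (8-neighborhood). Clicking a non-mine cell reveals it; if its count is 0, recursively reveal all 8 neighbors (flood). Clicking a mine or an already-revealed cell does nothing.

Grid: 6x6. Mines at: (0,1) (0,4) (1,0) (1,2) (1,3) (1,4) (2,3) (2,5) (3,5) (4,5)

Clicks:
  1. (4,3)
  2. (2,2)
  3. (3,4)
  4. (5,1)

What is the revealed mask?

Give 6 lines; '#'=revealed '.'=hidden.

Answer: ......
......
###...
#####.
#####.
#####.

Derivation:
Click 1 (4,3) count=0: revealed 18 new [(2,0) (2,1) (2,2) (3,0) (3,1) (3,2) (3,3) (3,4) (4,0) (4,1) (4,2) (4,3) (4,4) (5,0) (5,1) (5,2) (5,3) (5,4)] -> total=18
Click 2 (2,2) count=3: revealed 0 new [(none)] -> total=18
Click 3 (3,4) count=4: revealed 0 new [(none)] -> total=18
Click 4 (5,1) count=0: revealed 0 new [(none)] -> total=18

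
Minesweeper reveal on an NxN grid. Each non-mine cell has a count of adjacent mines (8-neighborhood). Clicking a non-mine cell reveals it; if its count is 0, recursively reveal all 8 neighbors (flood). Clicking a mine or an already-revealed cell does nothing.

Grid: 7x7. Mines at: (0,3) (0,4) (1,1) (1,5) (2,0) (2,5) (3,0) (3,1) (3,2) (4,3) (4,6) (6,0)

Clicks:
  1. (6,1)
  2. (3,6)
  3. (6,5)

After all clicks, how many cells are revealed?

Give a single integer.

Answer: 13

Derivation:
Click 1 (6,1) count=1: revealed 1 new [(6,1)] -> total=1
Click 2 (3,6) count=2: revealed 1 new [(3,6)] -> total=2
Click 3 (6,5) count=0: revealed 11 new [(5,1) (5,2) (5,3) (5,4) (5,5) (5,6) (6,2) (6,3) (6,4) (6,5) (6,6)] -> total=13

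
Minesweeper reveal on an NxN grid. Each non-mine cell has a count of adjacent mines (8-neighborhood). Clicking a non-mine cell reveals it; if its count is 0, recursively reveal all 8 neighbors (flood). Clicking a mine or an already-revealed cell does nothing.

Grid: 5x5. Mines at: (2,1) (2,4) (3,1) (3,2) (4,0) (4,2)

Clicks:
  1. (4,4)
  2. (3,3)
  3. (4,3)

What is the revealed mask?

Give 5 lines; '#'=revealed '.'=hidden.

Click 1 (4,4) count=0: revealed 4 new [(3,3) (3,4) (4,3) (4,4)] -> total=4
Click 2 (3,3) count=3: revealed 0 new [(none)] -> total=4
Click 3 (4,3) count=2: revealed 0 new [(none)] -> total=4

Answer: .....
.....
.....
...##
...##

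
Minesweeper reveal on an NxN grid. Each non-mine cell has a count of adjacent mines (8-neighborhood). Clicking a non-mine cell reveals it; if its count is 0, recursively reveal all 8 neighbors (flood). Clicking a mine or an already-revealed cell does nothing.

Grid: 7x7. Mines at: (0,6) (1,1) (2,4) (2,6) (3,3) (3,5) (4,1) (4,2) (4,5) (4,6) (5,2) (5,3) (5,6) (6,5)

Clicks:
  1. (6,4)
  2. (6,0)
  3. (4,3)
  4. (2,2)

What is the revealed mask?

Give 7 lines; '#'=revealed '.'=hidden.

Answer: .......
.......
..#....
.......
...#...
##.....
##..#..

Derivation:
Click 1 (6,4) count=2: revealed 1 new [(6,4)] -> total=1
Click 2 (6,0) count=0: revealed 4 new [(5,0) (5,1) (6,0) (6,1)] -> total=5
Click 3 (4,3) count=4: revealed 1 new [(4,3)] -> total=6
Click 4 (2,2) count=2: revealed 1 new [(2,2)] -> total=7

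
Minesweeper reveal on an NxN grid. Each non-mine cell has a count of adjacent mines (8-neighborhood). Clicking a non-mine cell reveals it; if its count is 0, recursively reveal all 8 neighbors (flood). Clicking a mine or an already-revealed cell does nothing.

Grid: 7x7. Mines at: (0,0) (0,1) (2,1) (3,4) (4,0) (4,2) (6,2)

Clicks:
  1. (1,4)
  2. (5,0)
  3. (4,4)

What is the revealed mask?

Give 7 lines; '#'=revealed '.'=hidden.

Click 1 (1,4) count=0: revealed 29 new [(0,2) (0,3) (0,4) (0,5) (0,6) (1,2) (1,3) (1,4) (1,5) (1,6) (2,2) (2,3) (2,4) (2,5) (2,6) (3,5) (3,6) (4,3) (4,4) (4,5) (4,6) (5,3) (5,4) (5,5) (5,6) (6,3) (6,4) (6,5) (6,6)] -> total=29
Click 2 (5,0) count=1: revealed 1 new [(5,0)] -> total=30
Click 3 (4,4) count=1: revealed 0 new [(none)] -> total=30

Answer: ..#####
..#####
..#####
.....##
...####
#..####
...####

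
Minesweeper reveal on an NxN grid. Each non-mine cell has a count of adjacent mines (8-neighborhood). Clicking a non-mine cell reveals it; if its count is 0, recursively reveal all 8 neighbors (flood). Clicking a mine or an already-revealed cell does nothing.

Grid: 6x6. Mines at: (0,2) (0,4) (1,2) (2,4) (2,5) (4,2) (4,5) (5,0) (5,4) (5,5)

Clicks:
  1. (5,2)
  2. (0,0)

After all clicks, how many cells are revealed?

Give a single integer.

Answer: 11

Derivation:
Click 1 (5,2) count=1: revealed 1 new [(5,2)] -> total=1
Click 2 (0,0) count=0: revealed 10 new [(0,0) (0,1) (1,0) (1,1) (2,0) (2,1) (3,0) (3,1) (4,0) (4,1)] -> total=11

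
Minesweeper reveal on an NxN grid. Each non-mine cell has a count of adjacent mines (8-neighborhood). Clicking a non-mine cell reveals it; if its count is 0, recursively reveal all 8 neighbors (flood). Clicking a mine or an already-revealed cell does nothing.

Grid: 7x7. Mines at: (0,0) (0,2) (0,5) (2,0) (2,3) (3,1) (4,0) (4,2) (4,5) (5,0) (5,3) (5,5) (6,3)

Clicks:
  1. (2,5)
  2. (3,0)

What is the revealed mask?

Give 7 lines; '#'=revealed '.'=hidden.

Answer: .......
....###
....###
#...###
.......
.......
.......

Derivation:
Click 1 (2,5) count=0: revealed 9 new [(1,4) (1,5) (1,6) (2,4) (2,5) (2,6) (3,4) (3,5) (3,6)] -> total=9
Click 2 (3,0) count=3: revealed 1 new [(3,0)] -> total=10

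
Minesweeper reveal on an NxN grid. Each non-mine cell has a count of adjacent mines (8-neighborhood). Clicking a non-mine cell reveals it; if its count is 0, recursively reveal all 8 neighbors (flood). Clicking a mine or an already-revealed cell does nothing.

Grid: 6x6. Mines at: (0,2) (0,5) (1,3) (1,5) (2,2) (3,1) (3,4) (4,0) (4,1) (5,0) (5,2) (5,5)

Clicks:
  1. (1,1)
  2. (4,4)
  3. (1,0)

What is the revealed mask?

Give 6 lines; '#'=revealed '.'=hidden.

Click 1 (1,1) count=2: revealed 1 new [(1,1)] -> total=1
Click 2 (4,4) count=2: revealed 1 new [(4,4)] -> total=2
Click 3 (1,0) count=0: revealed 5 new [(0,0) (0,1) (1,0) (2,0) (2,1)] -> total=7

Answer: ##....
##....
##....
......
....#.
......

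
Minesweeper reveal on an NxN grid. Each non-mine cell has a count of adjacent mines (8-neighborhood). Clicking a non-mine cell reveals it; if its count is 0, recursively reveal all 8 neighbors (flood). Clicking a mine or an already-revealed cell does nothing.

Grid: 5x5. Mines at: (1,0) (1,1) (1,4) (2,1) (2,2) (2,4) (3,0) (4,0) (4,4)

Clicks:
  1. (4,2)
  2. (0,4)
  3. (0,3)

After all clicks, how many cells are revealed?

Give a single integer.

Answer: 8

Derivation:
Click 1 (4,2) count=0: revealed 6 new [(3,1) (3,2) (3,3) (4,1) (4,2) (4,3)] -> total=6
Click 2 (0,4) count=1: revealed 1 new [(0,4)] -> total=7
Click 3 (0,3) count=1: revealed 1 new [(0,3)] -> total=8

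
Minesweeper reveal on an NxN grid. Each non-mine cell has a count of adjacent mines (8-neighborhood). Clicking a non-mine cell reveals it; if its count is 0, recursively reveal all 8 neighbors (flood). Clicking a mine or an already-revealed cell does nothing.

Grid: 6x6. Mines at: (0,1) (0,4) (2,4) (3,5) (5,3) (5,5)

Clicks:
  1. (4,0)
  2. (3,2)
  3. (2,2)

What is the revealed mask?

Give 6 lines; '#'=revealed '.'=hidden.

Answer: ......
####..
####..
####..
####..
###...

Derivation:
Click 1 (4,0) count=0: revealed 19 new [(1,0) (1,1) (1,2) (1,3) (2,0) (2,1) (2,2) (2,3) (3,0) (3,1) (3,2) (3,3) (4,0) (4,1) (4,2) (4,3) (5,0) (5,1) (5,2)] -> total=19
Click 2 (3,2) count=0: revealed 0 new [(none)] -> total=19
Click 3 (2,2) count=0: revealed 0 new [(none)] -> total=19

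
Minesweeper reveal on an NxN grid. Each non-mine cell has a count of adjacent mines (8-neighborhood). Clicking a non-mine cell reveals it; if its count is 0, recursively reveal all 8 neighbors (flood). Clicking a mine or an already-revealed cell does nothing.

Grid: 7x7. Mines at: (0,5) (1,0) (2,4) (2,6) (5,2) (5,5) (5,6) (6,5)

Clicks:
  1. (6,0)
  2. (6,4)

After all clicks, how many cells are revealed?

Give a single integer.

Answer: 25

Derivation:
Click 1 (6,0) count=0: revealed 24 new [(0,1) (0,2) (0,3) (0,4) (1,1) (1,2) (1,3) (1,4) (2,0) (2,1) (2,2) (2,3) (3,0) (3,1) (3,2) (3,3) (4,0) (4,1) (4,2) (4,3) (5,0) (5,1) (6,0) (6,1)] -> total=24
Click 2 (6,4) count=2: revealed 1 new [(6,4)] -> total=25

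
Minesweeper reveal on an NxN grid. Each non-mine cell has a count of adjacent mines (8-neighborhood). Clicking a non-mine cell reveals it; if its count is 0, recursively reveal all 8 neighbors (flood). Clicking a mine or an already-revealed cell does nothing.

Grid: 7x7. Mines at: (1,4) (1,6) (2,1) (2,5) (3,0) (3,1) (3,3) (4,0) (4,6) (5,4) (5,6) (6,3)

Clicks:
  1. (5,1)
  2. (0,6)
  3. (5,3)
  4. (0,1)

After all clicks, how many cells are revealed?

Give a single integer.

Answer: 11

Derivation:
Click 1 (5,1) count=1: revealed 1 new [(5,1)] -> total=1
Click 2 (0,6) count=1: revealed 1 new [(0,6)] -> total=2
Click 3 (5,3) count=2: revealed 1 new [(5,3)] -> total=3
Click 4 (0,1) count=0: revealed 8 new [(0,0) (0,1) (0,2) (0,3) (1,0) (1,1) (1,2) (1,3)] -> total=11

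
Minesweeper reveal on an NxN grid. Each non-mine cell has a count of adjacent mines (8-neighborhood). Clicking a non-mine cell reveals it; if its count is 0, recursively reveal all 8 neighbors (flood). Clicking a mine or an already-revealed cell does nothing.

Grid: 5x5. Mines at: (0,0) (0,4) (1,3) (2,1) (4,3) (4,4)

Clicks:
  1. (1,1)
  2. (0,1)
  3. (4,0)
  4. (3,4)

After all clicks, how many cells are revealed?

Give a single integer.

Answer: 9

Derivation:
Click 1 (1,1) count=2: revealed 1 new [(1,1)] -> total=1
Click 2 (0,1) count=1: revealed 1 new [(0,1)] -> total=2
Click 3 (4,0) count=0: revealed 6 new [(3,0) (3,1) (3,2) (4,0) (4,1) (4,2)] -> total=8
Click 4 (3,4) count=2: revealed 1 new [(3,4)] -> total=9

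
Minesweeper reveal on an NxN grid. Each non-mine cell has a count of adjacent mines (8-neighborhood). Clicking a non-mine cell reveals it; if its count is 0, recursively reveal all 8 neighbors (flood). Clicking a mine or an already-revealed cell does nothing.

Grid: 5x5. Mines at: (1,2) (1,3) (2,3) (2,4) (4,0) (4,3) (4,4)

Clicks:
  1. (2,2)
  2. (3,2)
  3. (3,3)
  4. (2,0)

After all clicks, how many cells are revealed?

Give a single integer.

Click 1 (2,2) count=3: revealed 1 new [(2,2)] -> total=1
Click 2 (3,2) count=2: revealed 1 new [(3,2)] -> total=2
Click 3 (3,3) count=4: revealed 1 new [(3,3)] -> total=3
Click 4 (2,0) count=0: revealed 8 new [(0,0) (0,1) (1,0) (1,1) (2,0) (2,1) (3,0) (3,1)] -> total=11

Answer: 11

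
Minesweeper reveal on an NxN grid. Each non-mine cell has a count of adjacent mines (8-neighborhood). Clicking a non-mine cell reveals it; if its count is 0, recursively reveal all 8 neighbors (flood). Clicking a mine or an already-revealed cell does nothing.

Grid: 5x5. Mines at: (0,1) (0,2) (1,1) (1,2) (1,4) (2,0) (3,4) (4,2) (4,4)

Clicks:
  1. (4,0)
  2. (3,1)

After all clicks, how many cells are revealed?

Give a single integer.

Answer: 4

Derivation:
Click 1 (4,0) count=0: revealed 4 new [(3,0) (3,1) (4,0) (4,1)] -> total=4
Click 2 (3,1) count=2: revealed 0 new [(none)] -> total=4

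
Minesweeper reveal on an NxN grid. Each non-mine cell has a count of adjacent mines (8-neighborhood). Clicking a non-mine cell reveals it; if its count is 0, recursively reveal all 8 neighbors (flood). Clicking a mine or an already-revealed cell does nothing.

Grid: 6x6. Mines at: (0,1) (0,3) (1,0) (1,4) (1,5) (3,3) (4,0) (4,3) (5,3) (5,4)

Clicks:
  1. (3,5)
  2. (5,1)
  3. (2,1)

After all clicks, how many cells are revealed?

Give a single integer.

Click 1 (3,5) count=0: revealed 6 new [(2,4) (2,5) (3,4) (3,5) (4,4) (4,5)] -> total=6
Click 2 (5,1) count=1: revealed 1 new [(5,1)] -> total=7
Click 3 (2,1) count=1: revealed 1 new [(2,1)] -> total=8

Answer: 8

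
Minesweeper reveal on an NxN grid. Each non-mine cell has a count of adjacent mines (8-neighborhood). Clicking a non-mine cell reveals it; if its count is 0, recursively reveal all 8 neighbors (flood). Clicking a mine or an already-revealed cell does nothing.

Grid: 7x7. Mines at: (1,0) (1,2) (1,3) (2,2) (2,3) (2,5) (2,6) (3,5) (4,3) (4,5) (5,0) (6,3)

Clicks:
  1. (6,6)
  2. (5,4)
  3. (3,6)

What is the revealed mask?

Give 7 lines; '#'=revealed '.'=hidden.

Answer: .......
.......
.......
......#
.......
....###
....###

Derivation:
Click 1 (6,6) count=0: revealed 6 new [(5,4) (5,5) (5,6) (6,4) (6,5) (6,6)] -> total=6
Click 2 (5,4) count=3: revealed 0 new [(none)] -> total=6
Click 3 (3,6) count=4: revealed 1 new [(3,6)] -> total=7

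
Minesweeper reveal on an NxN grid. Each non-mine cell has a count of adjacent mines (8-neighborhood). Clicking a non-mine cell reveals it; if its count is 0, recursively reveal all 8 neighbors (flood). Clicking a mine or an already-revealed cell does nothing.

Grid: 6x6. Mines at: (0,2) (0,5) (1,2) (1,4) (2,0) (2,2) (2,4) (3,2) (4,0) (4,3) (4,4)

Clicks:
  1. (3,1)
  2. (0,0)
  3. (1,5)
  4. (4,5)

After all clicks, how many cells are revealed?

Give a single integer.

Click 1 (3,1) count=4: revealed 1 new [(3,1)] -> total=1
Click 2 (0,0) count=0: revealed 4 new [(0,0) (0,1) (1,0) (1,1)] -> total=5
Click 3 (1,5) count=3: revealed 1 new [(1,5)] -> total=6
Click 4 (4,5) count=1: revealed 1 new [(4,5)] -> total=7

Answer: 7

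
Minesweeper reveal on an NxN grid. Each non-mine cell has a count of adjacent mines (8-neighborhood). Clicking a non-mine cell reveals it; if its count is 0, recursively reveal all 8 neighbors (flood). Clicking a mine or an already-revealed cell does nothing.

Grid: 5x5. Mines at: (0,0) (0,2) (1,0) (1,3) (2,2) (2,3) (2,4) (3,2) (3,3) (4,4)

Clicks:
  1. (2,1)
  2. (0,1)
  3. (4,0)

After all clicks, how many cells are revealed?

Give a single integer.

Click 1 (2,1) count=3: revealed 1 new [(2,1)] -> total=1
Click 2 (0,1) count=3: revealed 1 new [(0,1)] -> total=2
Click 3 (4,0) count=0: revealed 5 new [(2,0) (3,0) (3,1) (4,0) (4,1)] -> total=7

Answer: 7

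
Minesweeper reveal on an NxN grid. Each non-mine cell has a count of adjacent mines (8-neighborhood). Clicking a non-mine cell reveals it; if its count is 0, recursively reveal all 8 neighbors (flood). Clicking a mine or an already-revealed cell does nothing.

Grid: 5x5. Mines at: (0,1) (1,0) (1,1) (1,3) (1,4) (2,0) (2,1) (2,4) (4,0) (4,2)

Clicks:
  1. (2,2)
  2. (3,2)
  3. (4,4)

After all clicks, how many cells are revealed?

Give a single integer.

Answer: 6

Derivation:
Click 1 (2,2) count=3: revealed 1 new [(2,2)] -> total=1
Click 2 (3,2) count=2: revealed 1 new [(3,2)] -> total=2
Click 3 (4,4) count=0: revealed 4 new [(3,3) (3,4) (4,3) (4,4)] -> total=6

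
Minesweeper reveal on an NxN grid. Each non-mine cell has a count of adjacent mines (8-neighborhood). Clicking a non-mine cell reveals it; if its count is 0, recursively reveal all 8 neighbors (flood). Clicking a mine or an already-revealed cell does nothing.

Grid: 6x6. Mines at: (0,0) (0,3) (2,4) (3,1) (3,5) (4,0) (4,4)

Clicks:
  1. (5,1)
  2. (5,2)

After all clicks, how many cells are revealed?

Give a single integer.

Answer: 6

Derivation:
Click 1 (5,1) count=1: revealed 1 new [(5,1)] -> total=1
Click 2 (5,2) count=0: revealed 5 new [(4,1) (4,2) (4,3) (5,2) (5,3)] -> total=6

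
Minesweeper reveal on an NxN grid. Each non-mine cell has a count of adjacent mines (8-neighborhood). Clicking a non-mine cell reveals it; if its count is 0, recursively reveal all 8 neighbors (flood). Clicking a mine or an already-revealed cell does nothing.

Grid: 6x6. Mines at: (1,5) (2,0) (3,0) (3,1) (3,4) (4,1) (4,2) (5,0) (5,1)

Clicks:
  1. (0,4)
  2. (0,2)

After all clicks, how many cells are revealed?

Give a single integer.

Answer: 14

Derivation:
Click 1 (0,4) count=1: revealed 1 new [(0,4)] -> total=1
Click 2 (0,2) count=0: revealed 13 new [(0,0) (0,1) (0,2) (0,3) (1,0) (1,1) (1,2) (1,3) (1,4) (2,1) (2,2) (2,3) (2,4)] -> total=14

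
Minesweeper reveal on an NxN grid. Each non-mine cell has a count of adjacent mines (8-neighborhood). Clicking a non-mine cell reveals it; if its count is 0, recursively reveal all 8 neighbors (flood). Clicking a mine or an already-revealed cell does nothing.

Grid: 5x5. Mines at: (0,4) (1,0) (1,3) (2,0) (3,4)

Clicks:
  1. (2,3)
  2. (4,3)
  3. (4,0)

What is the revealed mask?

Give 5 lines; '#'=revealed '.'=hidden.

Answer: .....
.....
.###.
####.
####.

Derivation:
Click 1 (2,3) count=2: revealed 1 new [(2,3)] -> total=1
Click 2 (4,3) count=1: revealed 1 new [(4,3)] -> total=2
Click 3 (4,0) count=0: revealed 9 new [(2,1) (2,2) (3,0) (3,1) (3,2) (3,3) (4,0) (4,1) (4,2)] -> total=11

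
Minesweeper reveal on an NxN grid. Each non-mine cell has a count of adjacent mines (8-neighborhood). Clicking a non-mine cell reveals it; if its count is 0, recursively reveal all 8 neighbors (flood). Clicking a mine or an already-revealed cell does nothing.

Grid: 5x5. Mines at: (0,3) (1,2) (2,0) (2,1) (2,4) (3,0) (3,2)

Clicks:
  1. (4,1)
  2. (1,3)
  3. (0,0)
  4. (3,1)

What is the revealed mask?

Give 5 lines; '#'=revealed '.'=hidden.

Answer: ##...
##.#.
.....
.#...
.#...

Derivation:
Click 1 (4,1) count=2: revealed 1 new [(4,1)] -> total=1
Click 2 (1,3) count=3: revealed 1 new [(1,3)] -> total=2
Click 3 (0,0) count=0: revealed 4 new [(0,0) (0,1) (1,0) (1,1)] -> total=6
Click 4 (3,1) count=4: revealed 1 new [(3,1)] -> total=7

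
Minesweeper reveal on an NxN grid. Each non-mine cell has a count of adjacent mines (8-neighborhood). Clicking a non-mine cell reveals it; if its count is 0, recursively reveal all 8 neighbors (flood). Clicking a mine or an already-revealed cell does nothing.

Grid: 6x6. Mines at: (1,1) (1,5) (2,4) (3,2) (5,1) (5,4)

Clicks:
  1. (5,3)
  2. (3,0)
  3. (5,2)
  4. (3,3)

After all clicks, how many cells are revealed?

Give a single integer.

Click 1 (5,3) count=1: revealed 1 new [(5,3)] -> total=1
Click 2 (3,0) count=0: revealed 6 new [(2,0) (2,1) (3,0) (3,1) (4,0) (4,1)] -> total=7
Click 3 (5,2) count=1: revealed 1 new [(5,2)] -> total=8
Click 4 (3,3) count=2: revealed 1 new [(3,3)] -> total=9

Answer: 9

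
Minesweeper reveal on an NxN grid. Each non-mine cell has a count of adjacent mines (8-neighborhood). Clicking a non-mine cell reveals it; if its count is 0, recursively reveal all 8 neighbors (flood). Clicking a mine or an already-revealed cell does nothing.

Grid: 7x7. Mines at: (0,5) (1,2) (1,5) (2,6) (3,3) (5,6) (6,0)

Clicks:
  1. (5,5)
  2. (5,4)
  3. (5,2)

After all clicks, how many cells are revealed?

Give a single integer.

Answer: 27

Derivation:
Click 1 (5,5) count=1: revealed 1 new [(5,5)] -> total=1
Click 2 (5,4) count=0: revealed 26 new [(0,0) (0,1) (1,0) (1,1) (2,0) (2,1) (2,2) (3,0) (3,1) (3,2) (4,0) (4,1) (4,2) (4,3) (4,4) (4,5) (5,0) (5,1) (5,2) (5,3) (5,4) (6,1) (6,2) (6,3) (6,4) (6,5)] -> total=27
Click 3 (5,2) count=0: revealed 0 new [(none)] -> total=27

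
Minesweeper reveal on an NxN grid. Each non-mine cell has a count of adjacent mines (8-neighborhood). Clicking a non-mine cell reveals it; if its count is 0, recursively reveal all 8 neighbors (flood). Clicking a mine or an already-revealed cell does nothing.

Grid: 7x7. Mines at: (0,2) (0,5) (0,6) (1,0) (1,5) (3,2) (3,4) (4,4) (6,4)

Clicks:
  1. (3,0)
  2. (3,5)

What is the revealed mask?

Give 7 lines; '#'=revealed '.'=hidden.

Click 1 (3,0) count=0: revealed 16 new [(2,0) (2,1) (3,0) (3,1) (4,0) (4,1) (4,2) (4,3) (5,0) (5,1) (5,2) (5,3) (6,0) (6,1) (6,2) (6,3)] -> total=16
Click 2 (3,5) count=2: revealed 1 new [(3,5)] -> total=17

Answer: .......
.......
##.....
##...#.
####...
####...
####...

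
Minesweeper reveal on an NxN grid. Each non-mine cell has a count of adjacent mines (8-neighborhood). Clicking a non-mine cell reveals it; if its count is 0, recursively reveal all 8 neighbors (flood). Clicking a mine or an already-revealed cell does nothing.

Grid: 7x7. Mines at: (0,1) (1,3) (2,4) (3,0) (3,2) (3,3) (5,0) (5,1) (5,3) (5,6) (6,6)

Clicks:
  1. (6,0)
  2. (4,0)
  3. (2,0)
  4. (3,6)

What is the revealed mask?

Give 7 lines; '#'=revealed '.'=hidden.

Click 1 (6,0) count=2: revealed 1 new [(6,0)] -> total=1
Click 2 (4,0) count=3: revealed 1 new [(4,0)] -> total=2
Click 3 (2,0) count=1: revealed 1 new [(2,0)] -> total=3
Click 4 (3,6) count=0: revealed 12 new [(0,4) (0,5) (0,6) (1,4) (1,5) (1,6) (2,5) (2,6) (3,5) (3,6) (4,5) (4,6)] -> total=15

Answer: ....###
....###
#....##
.....##
#....##
.......
#......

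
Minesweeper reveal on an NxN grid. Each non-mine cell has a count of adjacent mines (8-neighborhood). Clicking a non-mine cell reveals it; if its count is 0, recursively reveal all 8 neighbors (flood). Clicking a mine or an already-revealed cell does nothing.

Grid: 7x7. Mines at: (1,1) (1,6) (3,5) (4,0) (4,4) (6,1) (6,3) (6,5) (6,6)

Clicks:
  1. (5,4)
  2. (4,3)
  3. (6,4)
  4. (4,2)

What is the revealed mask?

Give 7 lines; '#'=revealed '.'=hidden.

Answer: ..####.
..####.
.#####.
.####..
.###...
.####..
....#..

Derivation:
Click 1 (5,4) count=3: revealed 1 new [(5,4)] -> total=1
Click 2 (4,3) count=1: revealed 1 new [(4,3)] -> total=2
Click 3 (6,4) count=2: revealed 1 new [(6,4)] -> total=3
Click 4 (4,2) count=0: revealed 22 new [(0,2) (0,3) (0,4) (0,5) (1,2) (1,3) (1,4) (1,5) (2,1) (2,2) (2,3) (2,4) (2,5) (3,1) (3,2) (3,3) (3,4) (4,1) (4,2) (5,1) (5,2) (5,3)] -> total=25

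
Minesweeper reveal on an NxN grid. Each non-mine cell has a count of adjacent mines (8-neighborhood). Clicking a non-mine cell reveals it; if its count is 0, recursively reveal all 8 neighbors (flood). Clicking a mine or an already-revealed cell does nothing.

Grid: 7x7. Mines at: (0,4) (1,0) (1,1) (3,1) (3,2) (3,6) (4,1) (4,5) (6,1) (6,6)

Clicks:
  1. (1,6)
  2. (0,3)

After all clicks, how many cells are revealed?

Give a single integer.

Answer: 7

Derivation:
Click 1 (1,6) count=0: revealed 6 new [(0,5) (0,6) (1,5) (1,6) (2,5) (2,6)] -> total=6
Click 2 (0,3) count=1: revealed 1 new [(0,3)] -> total=7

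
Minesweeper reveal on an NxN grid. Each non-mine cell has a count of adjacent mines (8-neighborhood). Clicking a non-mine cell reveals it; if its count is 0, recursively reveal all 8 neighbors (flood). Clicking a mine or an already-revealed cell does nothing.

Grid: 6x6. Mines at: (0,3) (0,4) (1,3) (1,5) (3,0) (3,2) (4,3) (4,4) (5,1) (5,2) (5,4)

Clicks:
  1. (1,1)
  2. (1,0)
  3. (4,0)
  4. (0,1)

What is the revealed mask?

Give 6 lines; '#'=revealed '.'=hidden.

Answer: ###...
###...
###...
......
#.....
......

Derivation:
Click 1 (1,1) count=0: revealed 9 new [(0,0) (0,1) (0,2) (1,0) (1,1) (1,2) (2,0) (2,1) (2,2)] -> total=9
Click 2 (1,0) count=0: revealed 0 new [(none)] -> total=9
Click 3 (4,0) count=2: revealed 1 new [(4,0)] -> total=10
Click 4 (0,1) count=0: revealed 0 new [(none)] -> total=10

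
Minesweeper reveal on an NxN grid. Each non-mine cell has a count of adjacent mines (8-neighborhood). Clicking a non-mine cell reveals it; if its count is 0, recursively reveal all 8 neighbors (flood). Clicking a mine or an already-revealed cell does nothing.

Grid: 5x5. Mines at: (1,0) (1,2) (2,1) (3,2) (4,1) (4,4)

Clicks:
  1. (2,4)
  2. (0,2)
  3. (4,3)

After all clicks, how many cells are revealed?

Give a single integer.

Click 1 (2,4) count=0: revealed 8 new [(0,3) (0,4) (1,3) (1,4) (2,3) (2,4) (3,3) (3,4)] -> total=8
Click 2 (0,2) count=1: revealed 1 new [(0,2)] -> total=9
Click 3 (4,3) count=2: revealed 1 new [(4,3)] -> total=10

Answer: 10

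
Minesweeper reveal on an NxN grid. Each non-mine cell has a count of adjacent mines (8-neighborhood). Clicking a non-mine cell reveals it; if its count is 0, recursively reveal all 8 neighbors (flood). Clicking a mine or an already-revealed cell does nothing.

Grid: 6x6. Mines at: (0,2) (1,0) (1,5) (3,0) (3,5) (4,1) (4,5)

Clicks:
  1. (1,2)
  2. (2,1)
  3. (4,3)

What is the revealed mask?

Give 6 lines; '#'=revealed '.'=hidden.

Click 1 (1,2) count=1: revealed 1 new [(1,2)] -> total=1
Click 2 (2,1) count=2: revealed 1 new [(2,1)] -> total=2
Click 3 (4,3) count=0: revealed 16 new [(1,1) (1,3) (1,4) (2,2) (2,3) (2,4) (3,1) (3,2) (3,3) (3,4) (4,2) (4,3) (4,4) (5,2) (5,3) (5,4)] -> total=18

Answer: ......
.####.
.####.
.####.
..###.
..###.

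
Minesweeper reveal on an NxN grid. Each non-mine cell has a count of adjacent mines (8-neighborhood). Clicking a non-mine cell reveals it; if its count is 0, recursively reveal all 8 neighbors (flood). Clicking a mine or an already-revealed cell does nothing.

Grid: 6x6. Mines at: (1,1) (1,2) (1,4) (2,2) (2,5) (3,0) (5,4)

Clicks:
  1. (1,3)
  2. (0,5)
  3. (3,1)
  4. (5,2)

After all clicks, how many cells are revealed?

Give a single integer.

Answer: 13

Derivation:
Click 1 (1,3) count=3: revealed 1 new [(1,3)] -> total=1
Click 2 (0,5) count=1: revealed 1 new [(0,5)] -> total=2
Click 3 (3,1) count=2: revealed 1 new [(3,1)] -> total=3
Click 4 (5,2) count=0: revealed 10 new [(3,2) (3,3) (4,0) (4,1) (4,2) (4,3) (5,0) (5,1) (5,2) (5,3)] -> total=13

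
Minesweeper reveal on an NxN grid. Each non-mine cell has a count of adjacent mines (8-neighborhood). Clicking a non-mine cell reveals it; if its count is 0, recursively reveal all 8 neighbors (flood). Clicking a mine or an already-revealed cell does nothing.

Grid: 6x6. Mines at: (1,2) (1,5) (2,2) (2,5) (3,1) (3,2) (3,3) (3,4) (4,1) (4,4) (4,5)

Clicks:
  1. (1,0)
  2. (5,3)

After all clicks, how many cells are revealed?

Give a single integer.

Answer: 7

Derivation:
Click 1 (1,0) count=0: revealed 6 new [(0,0) (0,1) (1,0) (1,1) (2,0) (2,1)] -> total=6
Click 2 (5,3) count=1: revealed 1 new [(5,3)] -> total=7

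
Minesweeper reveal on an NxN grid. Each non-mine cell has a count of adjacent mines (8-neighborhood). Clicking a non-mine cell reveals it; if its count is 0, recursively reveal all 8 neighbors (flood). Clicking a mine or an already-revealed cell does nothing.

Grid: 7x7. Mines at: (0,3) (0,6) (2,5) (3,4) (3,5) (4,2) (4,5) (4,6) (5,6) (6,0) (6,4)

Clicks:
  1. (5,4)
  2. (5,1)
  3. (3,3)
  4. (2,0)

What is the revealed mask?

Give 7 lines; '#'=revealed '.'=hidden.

Answer: ###....
####...
####...
####...
##.....
##..#..
.......

Derivation:
Click 1 (5,4) count=2: revealed 1 new [(5,4)] -> total=1
Click 2 (5,1) count=2: revealed 1 new [(5,1)] -> total=2
Click 3 (3,3) count=2: revealed 1 new [(3,3)] -> total=3
Click 4 (2,0) count=0: revealed 17 new [(0,0) (0,1) (0,2) (1,0) (1,1) (1,2) (1,3) (2,0) (2,1) (2,2) (2,3) (3,0) (3,1) (3,2) (4,0) (4,1) (5,0)] -> total=20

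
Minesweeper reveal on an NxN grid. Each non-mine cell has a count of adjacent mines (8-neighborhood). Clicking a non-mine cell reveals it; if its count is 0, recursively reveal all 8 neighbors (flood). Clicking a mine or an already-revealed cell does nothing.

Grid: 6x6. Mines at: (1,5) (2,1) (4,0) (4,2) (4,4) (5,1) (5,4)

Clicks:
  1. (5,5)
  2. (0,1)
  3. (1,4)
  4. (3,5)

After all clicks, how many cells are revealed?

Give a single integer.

Click 1 (5,5) count=2: revealed 1 new [(5,5)] -> total=1
Click 2 (0,1) count=0: revealed 16 new [(0,0) (0,1) (0,2) (0,3) (0,4) (1,0) (1,1) (1,2) (1,3) (1,4) (2,2) (2,3) (2,4) (3,2) (3,3) (3,4)] -> total=17
Click 3 (1,4) count=1: revealed 0 new [(none)] -> total=17
Click 4 (3,5) count=1: revealed 1 new [(3,5)] -> total=18

Answer: 18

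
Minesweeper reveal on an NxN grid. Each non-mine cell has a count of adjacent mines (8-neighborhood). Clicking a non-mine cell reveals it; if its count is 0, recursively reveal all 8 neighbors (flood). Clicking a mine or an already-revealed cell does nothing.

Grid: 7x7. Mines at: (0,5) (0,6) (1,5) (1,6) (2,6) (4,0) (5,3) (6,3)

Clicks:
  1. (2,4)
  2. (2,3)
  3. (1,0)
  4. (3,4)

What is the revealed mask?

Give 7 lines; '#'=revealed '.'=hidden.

Answer: #####..
#####..
######.
#######
.######
....###
....###

Derivation:
Click 1 (2,4) count=1: revealed 1 new [(2,4)] -> total=1
Click 2 (2,3) count=0: revealed 34 new [(0,0) (0,1) (0,2) (0,3) (0,4) (1,0) (1,1) (1,2) (1,3) (1,4) (2,0) (2,1) (2,2) (2,3) (2,5) (3,0) (3,1) (3,2) (3,3) (3,4) (3,5) (3,6) (4,1) (4,2) (4,3) (4,4) (4,5) (4,6) (5,4) (5,5) (5,6) (6,4) (6,5) (6,6)] -> total=35
Click 3 (1,0) count=0: revealed 0 new [(none)] -> total=35
Click 4 (3,4) count=0: revealed 0 new [(none)] -> total=35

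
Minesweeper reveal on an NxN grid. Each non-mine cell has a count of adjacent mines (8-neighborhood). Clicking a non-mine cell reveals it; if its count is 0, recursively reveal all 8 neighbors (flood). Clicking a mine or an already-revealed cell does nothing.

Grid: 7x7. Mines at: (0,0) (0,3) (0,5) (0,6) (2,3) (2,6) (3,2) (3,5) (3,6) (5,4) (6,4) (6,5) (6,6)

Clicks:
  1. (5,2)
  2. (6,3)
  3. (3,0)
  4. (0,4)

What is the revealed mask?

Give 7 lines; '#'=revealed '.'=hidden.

Click 1 (5,2) count=0: revealed 18 new [(1,0) (1,1) (2,0) (2,1) (3,0) (3,1) (4,0) (4,1) (4,2) (4,3) (5,0) (5,1) (5,2) (5,3) (6,0) (6,1) (6,2) (6,3)] -> total=18
Click 2 (6,3) count=2: revealed 0 new [(none)] -> total=18
Click 3 (3,0) count=0: revealed 0 new [(none)] -> total=18
Click 4 (0,4) count=2: revealed 1 new [(0,4)] -> total=19

Answer: ....#..
##.....
##.....
##.....
####...
####...
####...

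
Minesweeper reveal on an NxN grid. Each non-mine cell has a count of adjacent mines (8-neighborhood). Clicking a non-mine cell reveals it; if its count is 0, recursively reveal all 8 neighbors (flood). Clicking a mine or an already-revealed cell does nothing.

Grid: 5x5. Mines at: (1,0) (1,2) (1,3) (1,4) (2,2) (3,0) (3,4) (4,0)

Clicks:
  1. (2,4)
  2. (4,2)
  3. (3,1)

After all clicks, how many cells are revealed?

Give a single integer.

Answer: 7

Derivation:
Click 1 (2,4) count=3: revealed 1 new [(2,4)] -> total=1
Click 2 (4,2) count=0: revealed 6 new [(3,1) (3,2) (3,3) (4,1) (4,2) (4,3)] -> total=7
Click 3 (3,1) count=3: revealed 0 new [(none)] -> total=7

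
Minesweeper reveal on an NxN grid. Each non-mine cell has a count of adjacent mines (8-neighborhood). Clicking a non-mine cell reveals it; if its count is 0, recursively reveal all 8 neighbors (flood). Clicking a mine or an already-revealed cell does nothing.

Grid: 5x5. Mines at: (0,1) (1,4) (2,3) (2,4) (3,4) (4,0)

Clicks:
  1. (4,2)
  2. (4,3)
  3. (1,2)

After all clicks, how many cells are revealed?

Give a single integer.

Click 1 (4,2) count=0: revealed 6 new [(3,1) (3,2) (3,3) (4,1) (4,2) (4,3)] -> total=6
Click 2 (4,3) count=1: revealed 0 new [(none)] -> total=6
Click 3 (1,2) count=2: revealed 1 new [(1,2)] -> total=7

Answer: 7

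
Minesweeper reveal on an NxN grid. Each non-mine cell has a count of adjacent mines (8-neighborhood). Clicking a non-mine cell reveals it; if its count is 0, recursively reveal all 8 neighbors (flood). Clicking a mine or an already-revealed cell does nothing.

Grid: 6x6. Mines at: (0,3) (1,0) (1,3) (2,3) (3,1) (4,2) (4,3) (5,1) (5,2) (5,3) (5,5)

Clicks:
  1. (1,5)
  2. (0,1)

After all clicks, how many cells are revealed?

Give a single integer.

Answer: 11

Derivation:
Click 1 (1,5) count=0: revealed 10 new [(0,4) (0,5) (1,4) (1,5) (2,4) (2,5) (3,4) (3,5) (4,4) (4,5)] -> total=10
Click 2 (0,1) count=1: revealed 1 new [(0,1)] -> total=11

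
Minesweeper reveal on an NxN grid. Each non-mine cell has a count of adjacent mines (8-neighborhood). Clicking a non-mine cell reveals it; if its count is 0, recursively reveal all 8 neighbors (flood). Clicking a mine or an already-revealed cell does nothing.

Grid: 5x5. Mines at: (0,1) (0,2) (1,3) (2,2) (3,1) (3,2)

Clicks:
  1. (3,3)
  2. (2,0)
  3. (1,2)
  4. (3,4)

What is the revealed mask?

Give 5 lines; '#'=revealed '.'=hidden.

Click 1 (3,3) count=2: revealed 1 new [(3,3)] -> total=1
Click 2 (2,0) count=1: revealed 1 new [(2,0)] -> total=2
Click 3 (1,2) count=4: revealed 1 new [(1,2)] -> total=3
Click 4 (3,4) count=0: revealed 5 new [(2,3) (2,4) (3,4) (4,3) (4,4)] -> total=8

Answer: .....
..#..
#..##
...##
...##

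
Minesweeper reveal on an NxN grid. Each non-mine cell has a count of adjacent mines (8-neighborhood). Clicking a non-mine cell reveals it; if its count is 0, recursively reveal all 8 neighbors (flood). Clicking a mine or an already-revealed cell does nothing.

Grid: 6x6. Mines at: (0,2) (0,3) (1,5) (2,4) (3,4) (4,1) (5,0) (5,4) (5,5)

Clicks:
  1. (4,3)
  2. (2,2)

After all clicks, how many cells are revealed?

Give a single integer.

Click 1 (4,3) count=2: revealed 1 new [(4,3)] -> total=1
Click 2 (2,2) count=0: revealed 14 new [(0,0) (0,1) (1,0) (1,1) (1,2) (1,3) (2,0) (2,1) (2,2) (2,3) (3,0) (3,1) (3,2) (3,3)] -> total=15

Answer: 15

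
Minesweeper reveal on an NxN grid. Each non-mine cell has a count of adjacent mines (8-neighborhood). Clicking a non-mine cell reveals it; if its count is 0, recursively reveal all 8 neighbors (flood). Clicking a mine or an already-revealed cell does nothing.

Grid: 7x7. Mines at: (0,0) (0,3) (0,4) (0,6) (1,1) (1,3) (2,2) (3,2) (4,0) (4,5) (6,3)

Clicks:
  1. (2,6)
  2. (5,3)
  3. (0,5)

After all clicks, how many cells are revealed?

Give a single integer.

Click 1 (2,6) count=0: revealed 9 new [(1,4) (1,5) (1,6) (2,4) (2,5) (2,6) (3,4) (3,5) (3,6)] -> total=9
Click 2 (5,3) count=1: revealed 1 new [(5,3)] -> total=10
Click 3 (0,5) count=2: revealed 1 new [(0,5)] -> total=11

Answer: 11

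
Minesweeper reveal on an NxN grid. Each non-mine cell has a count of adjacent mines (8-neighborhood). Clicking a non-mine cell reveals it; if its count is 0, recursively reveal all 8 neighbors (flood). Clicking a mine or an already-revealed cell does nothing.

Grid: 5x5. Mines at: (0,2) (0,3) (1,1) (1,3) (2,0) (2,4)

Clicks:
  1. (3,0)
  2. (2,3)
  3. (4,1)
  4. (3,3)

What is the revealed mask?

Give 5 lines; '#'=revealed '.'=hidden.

Answer: .....
.....
.###.
#####
#####

Derivation:
Click 1 (3,0) count=1: revealed 1 new [(3,0)] -> total=1
Click 2 (2,3) count=2: revealed 1 new [(2,3)] -> total=2
Click 3 (4,1) count=0: revealed 11 new [(2,1) (2,2) (3,1) (3,2) (3,3) (3,4) (4,0) (4,1) (4,2) (4,3) (4,4)] -> total=13
Click 4 (3,3) count=1: revealed 0 new [(none)] -> total=13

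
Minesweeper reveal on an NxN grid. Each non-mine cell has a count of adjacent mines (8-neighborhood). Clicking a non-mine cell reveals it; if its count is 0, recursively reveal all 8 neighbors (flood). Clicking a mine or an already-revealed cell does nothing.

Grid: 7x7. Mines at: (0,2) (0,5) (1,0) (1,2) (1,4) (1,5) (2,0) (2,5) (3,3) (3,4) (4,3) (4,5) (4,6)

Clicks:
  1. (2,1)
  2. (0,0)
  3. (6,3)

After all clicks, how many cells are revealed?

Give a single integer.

Answer: 22

Derivation:
Click 1 (2,1) count=3: revealed 1 new [(2,1)] -> total=1
Click 2 (0,0) count=1: revealed 1 new [(0,0)] -> total=2
Click 3 (6,3) count=0: revealed 20 new [(3,0) (3,1) (3,2) (4,0) (4,1) (4,2) (5,0) (5,1) (5,2) (5,3) (5,4) (5,5) (5,6) (6,0) (6,1) (6,2) (6,3) (6,4) (6,5) (6,6)] -> total=22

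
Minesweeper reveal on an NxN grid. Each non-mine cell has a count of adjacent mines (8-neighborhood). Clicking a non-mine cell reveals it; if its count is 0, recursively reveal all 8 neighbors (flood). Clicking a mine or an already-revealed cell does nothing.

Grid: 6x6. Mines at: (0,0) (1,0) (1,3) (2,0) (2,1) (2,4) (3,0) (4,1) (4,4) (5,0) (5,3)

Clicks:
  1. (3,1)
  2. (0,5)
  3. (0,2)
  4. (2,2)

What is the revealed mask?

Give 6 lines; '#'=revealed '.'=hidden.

Answer: ..#.##
....##
..#...
.#....
......
......

Derivation:
Click 1 (3,1) count=4: revealed 1 new [(3,1)] -> total=1
Click 2 (0,5) count=0: revealed 4 new [(0,4) (0,5) (1,4) (1,5)] -> total=5
Click 3 (0,2) count=1: revealed 1 new [(0,2)] -> total=6
Click 4 (2,2) count=2: revealed 1 new [(2,2)] -> total=7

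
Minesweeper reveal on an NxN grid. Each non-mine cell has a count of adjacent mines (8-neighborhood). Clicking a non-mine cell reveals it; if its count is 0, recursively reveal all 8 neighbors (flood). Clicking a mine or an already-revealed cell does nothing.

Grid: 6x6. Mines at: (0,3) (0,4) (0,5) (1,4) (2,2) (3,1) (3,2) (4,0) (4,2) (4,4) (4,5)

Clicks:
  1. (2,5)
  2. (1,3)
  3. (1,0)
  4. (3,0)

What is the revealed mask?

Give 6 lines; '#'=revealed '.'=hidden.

Click 1 (2,5) count=1: revealed 1 new [(2,5)] -> total=1
Click 2 (1,3) count=4: revealed 1 new [(1,3)] -> total=2
Click 3 (1,0) count=0: revealed 8 new [(0,0) (0,1) (0,2) (1,0) (1,1) (1,2) (2,0) (2,1)] -> total=10
Click 4 (3,0) count=2: revealed 1 new [(3,0)] -> total=11

Answer: ###...
####..
##...#
#.....
......
......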